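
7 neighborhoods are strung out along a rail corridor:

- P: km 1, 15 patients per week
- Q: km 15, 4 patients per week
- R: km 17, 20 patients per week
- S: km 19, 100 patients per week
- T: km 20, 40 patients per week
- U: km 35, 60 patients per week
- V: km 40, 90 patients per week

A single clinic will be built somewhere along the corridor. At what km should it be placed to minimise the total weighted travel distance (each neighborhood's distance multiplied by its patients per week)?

For a sum of weighted absolute distances on a line, the optimum is the weighted median (not the mean). Total weight W = 329; half-weight = 164.5.
Sort by position and accumulate weight:
  km 1 (P, w=15) → cum 15
  km 15 (Q, w=4) → cum 19
  km 17 (R, w=20) → cum 39
  km 19 (S, w=100) → cum 139
  km 20 (T, w=40) → cum 179  ≥ 164.5 → median here
  km 35 (U, w=60) → cum 239
  km 40 (V, w=90) → cum 329
Optimal location: km 20.

x = 20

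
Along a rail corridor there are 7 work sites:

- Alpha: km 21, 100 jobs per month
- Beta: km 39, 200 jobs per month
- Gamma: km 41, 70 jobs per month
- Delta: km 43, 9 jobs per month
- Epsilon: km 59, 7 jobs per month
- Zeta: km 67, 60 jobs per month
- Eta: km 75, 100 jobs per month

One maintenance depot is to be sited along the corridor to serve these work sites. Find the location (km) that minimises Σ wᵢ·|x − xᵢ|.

For a sum of weighted absolute distances on a line, the optimum is the weighted median (not the mean). Total weight W = 546; half-weight = 273.
Sort by position and accumulate weight:
  km 21 (Alpha, w=100) → cum 100
  km 39 (Beta, w=200) → cum 300  ≥ 273 → median here
  km 41 (Gamma, w=70) → cum 370
  km 43 (Delta, w=9) → cum 379
  km 59 (Epsilon, w=7) → cum 386
  km 67 (Zeta, w=60) → cum 446
  km 75 (Eta, w=100) → cum 546
Optimal location: km 39.

x = 39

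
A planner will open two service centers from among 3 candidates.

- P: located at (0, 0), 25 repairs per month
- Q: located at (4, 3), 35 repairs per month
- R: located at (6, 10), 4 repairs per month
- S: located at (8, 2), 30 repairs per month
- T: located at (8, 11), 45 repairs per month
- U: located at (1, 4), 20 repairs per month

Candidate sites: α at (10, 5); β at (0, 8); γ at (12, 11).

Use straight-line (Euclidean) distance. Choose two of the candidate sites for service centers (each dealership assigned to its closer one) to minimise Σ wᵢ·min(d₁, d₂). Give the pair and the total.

{α, β}, total 921.9

Evaluate every pair (each demand assigned to the nearer of the two):
  {α, β}: total = 921.9
  {α, γ}: total = 994.5
  {β, γ}: total = 1006.4
Best pair: {α, β} with total 921.9.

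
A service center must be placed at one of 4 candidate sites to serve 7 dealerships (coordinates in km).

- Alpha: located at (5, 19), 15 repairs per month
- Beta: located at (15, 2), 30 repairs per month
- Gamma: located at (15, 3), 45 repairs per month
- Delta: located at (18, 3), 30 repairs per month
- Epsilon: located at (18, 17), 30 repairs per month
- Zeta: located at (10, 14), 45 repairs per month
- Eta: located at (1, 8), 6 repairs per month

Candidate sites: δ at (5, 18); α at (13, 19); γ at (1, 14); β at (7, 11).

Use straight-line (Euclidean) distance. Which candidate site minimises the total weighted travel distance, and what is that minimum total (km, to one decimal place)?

Total weighted distance at each candidate:
  δ (5, 18): total = 2731.7
  α (13, 19): total = 2383.6
  γ (1, 14): total = 3016.8
  β (7, 11): total = 2009.2
Minimum is at β with total 2009.2 km.

β, total 2009.2 km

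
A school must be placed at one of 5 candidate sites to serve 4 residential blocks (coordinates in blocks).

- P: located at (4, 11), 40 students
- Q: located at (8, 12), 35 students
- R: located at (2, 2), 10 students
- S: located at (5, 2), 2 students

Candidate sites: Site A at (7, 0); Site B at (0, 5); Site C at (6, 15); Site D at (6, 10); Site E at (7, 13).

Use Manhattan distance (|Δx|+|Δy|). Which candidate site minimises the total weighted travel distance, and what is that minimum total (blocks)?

Site D, total 398 blocks

Total weighted distance at each candidate:
  Site A (7, 0): total = 1093
  Site B (0, 5): total = 991
  Site C (6, 15): total = 613
  Site D (6, 10): total = 398
  Site E (7, 13): total = 456
Minimum is at Site D with total 398 blocks.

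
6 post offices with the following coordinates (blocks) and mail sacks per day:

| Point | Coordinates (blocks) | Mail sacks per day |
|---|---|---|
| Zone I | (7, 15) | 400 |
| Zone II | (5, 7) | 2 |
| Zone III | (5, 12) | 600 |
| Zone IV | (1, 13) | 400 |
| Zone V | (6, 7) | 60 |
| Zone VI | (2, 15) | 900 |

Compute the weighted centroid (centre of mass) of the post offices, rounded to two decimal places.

The minimiser of Σwᵢ‖p−pᵢ‖² is the weighted centroid p* = (Σwᵢpᵢ)/(Σwᵢ).
Σwᵢ = 2362.
Σwᵢxᵢ = 400·7 + 2·5 + 600·5 + 400·1 + 60·6 + 900·2 = 8370.
Σwᵢyᵢ = 400·15 + 2·7 + 600·12 + 400·13 + 60·7 + 900·15 = 32334.
x* = 8370/2362 = 3.54, y* = 32334/2362 = 13.69.

(3.54, 13.69)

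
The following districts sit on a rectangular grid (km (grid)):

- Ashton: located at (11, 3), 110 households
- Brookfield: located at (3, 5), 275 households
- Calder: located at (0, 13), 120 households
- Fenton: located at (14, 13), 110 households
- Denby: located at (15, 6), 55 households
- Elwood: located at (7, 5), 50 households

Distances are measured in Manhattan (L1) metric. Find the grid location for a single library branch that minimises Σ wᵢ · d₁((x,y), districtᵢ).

Manhattan distance separates: Σwᵢ(|x−xᵢ|+|y−yᵢ|) = Σwᵢ|x−xᵢ| + Σwᵢ|y−yᵢ|, so x and y are optimised independently as 1-D weighted medians.
Total weight W = 720; half = 360.
x-coordinate, sorted with cumulative weight:
  x=0 (Calder, w=120) cum 120
  x=3 (Brookfield, w=275) cum 395  ← median
  x=7 (Elwood, w=50) cum 445
  x=11 (Ashton, w=110) cum 555
  x=14 (Fenton, w=110) cum 665
  x=15 (Denby, w=55) cum 720
⇒ x* = 3
y-coordinate, sorted with cumulative weight:
  y=3 (Ashton, w=110) cum 110
  y=5 (Brookfield, w=275) cum 385  ← median
  y=5 (Elwood, w=50) cum 435
  y=6 (Denby, w=55) cum 490
  y=13 (Calder, w=120) cum 610
  y=13 (Fenton, w=110) cum 720
⇒ y* = 5

(3, 5)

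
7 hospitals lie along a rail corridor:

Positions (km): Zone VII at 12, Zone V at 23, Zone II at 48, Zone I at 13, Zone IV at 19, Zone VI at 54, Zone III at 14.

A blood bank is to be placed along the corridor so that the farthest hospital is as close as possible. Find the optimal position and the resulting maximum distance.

location 33, max distance 21

The 1-center on a line is the midpoint of the two extreme points: leftmost at 12, rightmost at 54.
Optimal location = (12 + 54)/2 = 33; maximum distance = (54 − 12)/2 = 21.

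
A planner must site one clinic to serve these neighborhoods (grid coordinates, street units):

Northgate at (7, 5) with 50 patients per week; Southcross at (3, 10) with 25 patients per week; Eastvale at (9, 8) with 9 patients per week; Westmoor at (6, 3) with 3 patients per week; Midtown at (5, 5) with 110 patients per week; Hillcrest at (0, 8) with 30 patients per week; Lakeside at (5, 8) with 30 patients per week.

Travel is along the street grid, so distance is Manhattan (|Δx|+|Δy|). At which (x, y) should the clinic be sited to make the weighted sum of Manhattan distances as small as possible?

Manhattan distance separates: Σwᵢ(|x−xᵢ|+|y−yᵢ|) = Σwᵢ|x−xᵢ| + Σwᵢ|y−yᵢ|, so x and y are optimised independently as 1-D weighted medians.
Total weight W = 257; half = 128.5.
x-coordinate, sorted with cumulative weight:
  x=0 (Hillcrest, w=30) cum 30
  x=3 (Southcross, w=25) cum 55
  x=5 (Midtown, w=110) cum 165  ← median
  x=5 (Lakeside, w=30) cum 195
  x=6 (Westmoor, w=3) cum 198
  x=7 (Northgate, w=50) cum 248
  x=9 (Eastvale, w=9) cum 257
⇒ x* = 5
y-coordinate, sorted with cumulative weight:
  y=3 (Westmoor, w=3) cum 3
  y=5 (Northgate, w=50) cum 53
  y=5 (Midtown, w=110) cum 163  ← median
  y=8 (Eastvale, w=9) cum 172
  y=8 (Hillcrest, w=30) cum 202
  y=8 (Lakeside, w=30) cum 232
  y=10 (Southcross, w=25) cum 257
⇒ y* = 5

(5, 5)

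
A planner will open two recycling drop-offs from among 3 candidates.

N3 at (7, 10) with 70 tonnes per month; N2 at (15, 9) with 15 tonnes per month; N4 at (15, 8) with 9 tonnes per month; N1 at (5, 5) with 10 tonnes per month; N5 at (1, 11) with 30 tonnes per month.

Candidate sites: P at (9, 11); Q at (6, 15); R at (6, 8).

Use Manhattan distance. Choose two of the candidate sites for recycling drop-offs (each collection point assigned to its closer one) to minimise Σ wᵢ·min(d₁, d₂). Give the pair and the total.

Evaluate every pair (each demand assigned to the nearer of the two):
  {P, R}: total = 691
  {Q, R}: total = 721
  {P, Q}: total = 751
Best pair: {P, R} with total 691.

{P, R}, total 691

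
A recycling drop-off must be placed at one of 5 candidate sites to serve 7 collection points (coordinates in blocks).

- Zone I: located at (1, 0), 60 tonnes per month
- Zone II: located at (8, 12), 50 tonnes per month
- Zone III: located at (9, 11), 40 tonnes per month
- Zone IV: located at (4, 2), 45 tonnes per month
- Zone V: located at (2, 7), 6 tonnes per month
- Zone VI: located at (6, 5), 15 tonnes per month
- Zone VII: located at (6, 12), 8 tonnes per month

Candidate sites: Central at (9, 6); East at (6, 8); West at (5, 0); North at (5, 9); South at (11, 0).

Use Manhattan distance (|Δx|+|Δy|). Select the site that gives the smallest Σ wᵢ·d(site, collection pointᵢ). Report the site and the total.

Total weighted distance at each candidate:
  Central (9, 6): total = 1975
  East (6, 8): total = 1787
  West (5, 0): total = 1979
  North (5, 9): total = 1817
  South (11, 0): total = 2657
Minimum is at East with total 1787 blocks.

East, total 1787 blocks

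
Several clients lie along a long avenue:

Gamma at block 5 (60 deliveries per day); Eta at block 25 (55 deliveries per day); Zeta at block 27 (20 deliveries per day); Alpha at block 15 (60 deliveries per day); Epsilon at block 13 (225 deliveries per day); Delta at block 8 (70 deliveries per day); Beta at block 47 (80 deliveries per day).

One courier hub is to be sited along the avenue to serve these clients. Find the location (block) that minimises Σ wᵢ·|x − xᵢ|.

For a sum of weighted absolute distances on a line, the optimum is the weighted median (not the mean). Total weight W = 570; half-weight = 285.
Sort by position and accumulate weight:
  block 5 (Gamma, w=60) → cum 60
  block 8 (Delta, w=70) → cum 130
  block 13 (Epsilon, w=225) → cum 355  ≥ 285 → median here
  block 15 (Alpha, w=60) → cum 415
  block 25 (Eta, w=55) → cum 470
  block 27 (Zeta, w=20) → cum 490
  block 47 (Beta, w=80) → cum 570
Optimal location: block 13.

x = 13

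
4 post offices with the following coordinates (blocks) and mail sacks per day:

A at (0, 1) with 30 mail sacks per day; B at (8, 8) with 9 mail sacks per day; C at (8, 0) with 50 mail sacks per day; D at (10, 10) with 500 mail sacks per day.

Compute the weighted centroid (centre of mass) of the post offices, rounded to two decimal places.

(9.29, 8.66)

The minimiser of Σwᵢ‖p−pᵢ‖² is the weighted centroid p* = (Σwᵢpᵢ)/(Σwᵢ).
Σwᵢ = 589.
Σwᵢxᵢ = 30·0 + 9·8 + 50·8 + 500·10 = 5472.
Σwᵢyᵢ = 30·1 + 9·8 + 50·0 + 500·10 = 5102.
x* = 5472/589 = 9.29, y* = 5102/589 = 8.66.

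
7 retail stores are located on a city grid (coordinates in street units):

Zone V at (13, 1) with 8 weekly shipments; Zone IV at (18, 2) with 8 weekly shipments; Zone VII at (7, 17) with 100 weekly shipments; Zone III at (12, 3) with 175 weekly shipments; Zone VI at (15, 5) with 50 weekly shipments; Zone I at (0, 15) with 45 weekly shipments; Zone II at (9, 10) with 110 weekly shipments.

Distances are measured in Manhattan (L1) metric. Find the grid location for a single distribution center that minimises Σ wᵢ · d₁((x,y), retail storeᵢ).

(9, 10)

Manhattan distance separates: Σwᵢ(|x−xᵢ|+|y−yᵢ|) = Σwᵢ|x−xᵢ| + Σwᵢ|y−yᵢ|, so x and y are optimised independently as 1-D weighted medians.
Total weight W = 496; half = 248.
x-coordinate, sorted with cumulative weight:
  x=0 (Zone I, w=45) cum 45
  x=7 (Zone VII, w=100) cum 145
  x=9 (Zone II, w=110) cum 255  ← median
  x=12 (Zone III, w=175) cum 430
  x=13 (Zone V, w=8) cum 438
  x=15 (Zone VI, w=50) cum 488
  x=18 (Zone IV, w=8) cum 496
⇒ x* = 9
y-coordinate, sorted with cumulative weight:
  y=1 (Zone V, w=8) cum 8
  y=2 (Zone IV, w=8) cum 16
  y=3 (Zone III, w=175) cum 191
  y=5 (Zone VI, w=50) cum 241
  y=10 (Zone II, w=110) cum 351  ← median
  y=15 (Zone I, w=45) cum 396
  y=17 (Zone VII, w=100) cum 496
⇒ y* = 10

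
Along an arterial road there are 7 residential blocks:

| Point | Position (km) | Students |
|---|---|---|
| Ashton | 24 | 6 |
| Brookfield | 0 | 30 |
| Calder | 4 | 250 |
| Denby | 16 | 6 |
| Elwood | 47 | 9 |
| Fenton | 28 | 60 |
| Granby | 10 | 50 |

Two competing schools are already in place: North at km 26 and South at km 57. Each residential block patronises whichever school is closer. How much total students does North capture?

402

The indifferent point is the midpoint (26+57)/2 = 41.5; residential blocks left of it (closer to North at 26) go to North, those right go to South.
  Brookfield at 0 (w=30) → North
  Calder at 4 (w=250) → North
  Granby at 10 (w=50) → North
  Denby at 16 (w=6) → North
  Ashton at 24 (w=6) → North
  Fenton at 28 (w=60) → North
  Elwood at 47 (w=9) → South
North captures 402; South captures 9.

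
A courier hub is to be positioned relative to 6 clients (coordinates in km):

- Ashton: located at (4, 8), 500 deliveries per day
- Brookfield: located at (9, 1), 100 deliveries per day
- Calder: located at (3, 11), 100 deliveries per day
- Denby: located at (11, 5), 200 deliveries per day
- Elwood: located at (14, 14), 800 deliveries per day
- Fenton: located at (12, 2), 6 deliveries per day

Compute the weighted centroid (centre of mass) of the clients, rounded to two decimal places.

The minimiser of Σwᵢ‖p−pᵢ‖² is the weighted centroid p* = (Σwᵢpᵢ)/(Σwᵢ).
Σwᵢ = 1706.
Σwᵢxᵢ = 500·4 + 100·9 + 100·3 + 200·11 + 800·14 + 6·12 = 16672.
Σwᵢyᵢ = 500·8 + 100·1 + 100·11 + 200·5 + 800·14 + 6·2 = 17412.
x* = 16672/1706 = 9.77, y* = 17412/1706 = 10.21.

(9.77, 10.21)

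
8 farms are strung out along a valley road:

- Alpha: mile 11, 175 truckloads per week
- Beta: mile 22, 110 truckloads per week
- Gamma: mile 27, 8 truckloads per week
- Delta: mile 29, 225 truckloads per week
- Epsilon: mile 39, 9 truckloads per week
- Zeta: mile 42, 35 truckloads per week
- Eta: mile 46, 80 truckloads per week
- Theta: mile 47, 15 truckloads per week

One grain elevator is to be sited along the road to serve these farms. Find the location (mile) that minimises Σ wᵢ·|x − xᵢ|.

x = 29

For a sum of weighted absolute distances on a line, the optimum is the weighted median (not the mean). Total weight W = 657; half-weight = 328.5.
Sort by position and accumulate weight:
  mile 11 (Alpha, w=175) → cum 175
  mile 22 (Beta, w=110) → cum 285
  mile 27 (Gamma, w=8) → cum 293
  mile 29 (Delta, w=225) → cum 518  ≥ 328.5 → median here
  mile 39 (Epsilon, w=9) → cum 527
  mile 42 (Zeta, w=35) → cum 562
  mile 46 (Eta, w=80) → cum 642
  mile 47 (Theta, w=15) → cum 657
Optimal location: mile 29.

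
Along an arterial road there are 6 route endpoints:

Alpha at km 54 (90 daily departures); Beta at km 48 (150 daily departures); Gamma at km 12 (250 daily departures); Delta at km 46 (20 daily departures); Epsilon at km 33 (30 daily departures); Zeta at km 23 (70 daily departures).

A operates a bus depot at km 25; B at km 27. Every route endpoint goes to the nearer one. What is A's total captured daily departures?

320

The indifferent point is the midpoint (25+27)/2 = 26; route endpoints left of it (closer to A at 25) go to A, those right go to B.
  Gamma at 12 (w=250) → A
  Zeta at 23 (w=70) → A
  Epsilon at 33 (w=30) → B
  Delta at 46 (w=20) → B
  Beta at 48 (w=150) → B
  Alpha at 54 (w=90) → B
A captures 320; B captures 290.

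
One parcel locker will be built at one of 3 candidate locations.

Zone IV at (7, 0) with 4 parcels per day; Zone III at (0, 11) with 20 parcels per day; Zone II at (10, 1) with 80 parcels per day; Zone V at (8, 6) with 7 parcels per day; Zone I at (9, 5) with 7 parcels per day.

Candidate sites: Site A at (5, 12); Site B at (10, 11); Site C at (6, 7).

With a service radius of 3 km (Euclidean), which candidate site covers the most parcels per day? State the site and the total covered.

Site C, covering 7

Coverage radius r = 3 km; a point is covered iff (Δx)²+(Δy)² ≤ 3² = 9.
  Site A (5, 12): covers {none} → 0
  Site B (10, 11): covers {none} → 0
  Site C (6, 7): covers {Zone V} → 7
Maximum coverage at Site C: 7 parcels per day.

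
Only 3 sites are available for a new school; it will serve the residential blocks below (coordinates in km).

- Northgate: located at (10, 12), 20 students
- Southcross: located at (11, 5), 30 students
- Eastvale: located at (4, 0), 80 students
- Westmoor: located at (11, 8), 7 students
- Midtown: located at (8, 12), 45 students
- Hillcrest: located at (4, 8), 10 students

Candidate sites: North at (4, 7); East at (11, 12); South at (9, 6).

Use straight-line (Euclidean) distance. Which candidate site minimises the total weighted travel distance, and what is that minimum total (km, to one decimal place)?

South, total 1160.9 km

Total weighted distance at each candidate:
  North (4, 7): total = 1282.2
  East (11, 12): total = 1585.0
  South (9, 6): total = 1160.9
Minimum is at South with total 1160.9 km.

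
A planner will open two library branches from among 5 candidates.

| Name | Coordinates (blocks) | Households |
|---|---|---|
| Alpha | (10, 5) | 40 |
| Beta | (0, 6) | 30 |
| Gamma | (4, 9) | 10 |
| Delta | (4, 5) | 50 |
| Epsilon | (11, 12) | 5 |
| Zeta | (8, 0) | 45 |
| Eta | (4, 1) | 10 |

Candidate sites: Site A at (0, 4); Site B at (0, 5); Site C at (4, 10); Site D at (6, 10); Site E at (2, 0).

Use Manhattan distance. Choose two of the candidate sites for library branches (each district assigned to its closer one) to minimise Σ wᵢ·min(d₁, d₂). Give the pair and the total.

Evaluate every pair (each demand assigned to the nearer of the two):
  {Site B, Site E}: total = 1100
  {Site A, Site E}: total = 1235
  {Site B, Site D}: total = 1275
  {Site C, Site E}: total = 1285
  {Site D, Site E}: total = 1315
  {Site A, Site D}: total = 1345
  {Site B, Site C}: total = 1350
  {Site A, Site B}: total = 1410
  {Site A, Site C}: total = 1415
  {Site C, Site D}: total = 1525
Best pair: {Site B, Site E} with total 1100.

{Site B, Site E}, total 1100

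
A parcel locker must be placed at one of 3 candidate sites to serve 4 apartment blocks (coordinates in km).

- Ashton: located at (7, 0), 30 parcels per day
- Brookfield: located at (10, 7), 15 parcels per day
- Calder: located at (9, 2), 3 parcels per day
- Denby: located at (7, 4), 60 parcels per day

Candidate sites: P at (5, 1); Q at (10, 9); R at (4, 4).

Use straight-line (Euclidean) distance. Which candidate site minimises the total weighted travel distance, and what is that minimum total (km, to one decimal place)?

Total weighted distance at each candidate:
  P (5, 1): total = 412.9
  Q (10, 9): total = 685.7
  R (4, 4): total = 446.8
Minimum is at P with total 412.9 km.

P, total 412.9 km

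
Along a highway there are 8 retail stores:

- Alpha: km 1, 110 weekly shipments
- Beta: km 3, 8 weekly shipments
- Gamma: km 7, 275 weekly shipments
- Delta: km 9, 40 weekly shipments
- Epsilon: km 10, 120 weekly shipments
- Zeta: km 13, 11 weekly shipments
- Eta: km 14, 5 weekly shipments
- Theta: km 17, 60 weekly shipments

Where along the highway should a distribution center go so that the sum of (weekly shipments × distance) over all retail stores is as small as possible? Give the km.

x = 7

For a sum of weighted absolute distances on a line, the optimum is the weighted median (not the mean). Total weight W = 629; half-weight = 314.5.
Sort by position and accumulate weight:
  km 1 (Alpha, w=110) → cum 110
  km 3 (Beta, w=8) → cum 118
  km 7 (Gamma, w=275) → cum 393  ≥ 314.5 → median here
  km 9 (Delta, w=40) → cum 433
  km 10 (Epsilon, w=120) → cum 553
  km 13 (Zeta, w=11) → cum 564
  km 14 (Eta, w=5) → cum 569
  km 17 (Theta, w=60) → cum 629
Optimal location: km 7.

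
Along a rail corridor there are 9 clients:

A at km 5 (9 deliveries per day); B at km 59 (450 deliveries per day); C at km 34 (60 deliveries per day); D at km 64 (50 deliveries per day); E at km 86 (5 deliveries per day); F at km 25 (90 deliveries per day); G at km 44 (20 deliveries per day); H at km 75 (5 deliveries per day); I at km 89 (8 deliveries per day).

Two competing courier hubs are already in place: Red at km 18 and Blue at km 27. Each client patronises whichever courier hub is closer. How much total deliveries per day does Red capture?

9

The indifferent point is the midpoint (18+27)/2 = 22.5; clients left of it (closer to Red at 18) go to Red, those right go to Blue.
  A at 5 (w=9) → Red
  F at 25 (w=90) → Blue
  C at 34 (w=60) → Blue
  G at 44 (w=20) → Blue
  B at 59 (w=450) → Blue
  D at 64 (w=50) → Blue
  H at 75 (w=5) → Blue
  E at 86 (w=5) → Blue
  I at 89 (w=8) → Blue
Red captures 9; Blue captures 688.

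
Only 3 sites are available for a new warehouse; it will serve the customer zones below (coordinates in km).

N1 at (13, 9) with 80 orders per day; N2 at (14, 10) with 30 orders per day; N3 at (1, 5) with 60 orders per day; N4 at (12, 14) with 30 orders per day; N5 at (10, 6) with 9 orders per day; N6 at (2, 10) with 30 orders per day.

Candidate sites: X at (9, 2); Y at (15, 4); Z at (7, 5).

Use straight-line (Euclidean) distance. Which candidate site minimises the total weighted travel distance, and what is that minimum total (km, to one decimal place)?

Total weighted distance at each candidate:
  X (9, 2): total = 2167.7
  Y (15, 4): total = 2246.6
  Z (7, 5): total = 1744.4
Minimum is at Z with total 1744.4 km.

Z, total 1744.4 km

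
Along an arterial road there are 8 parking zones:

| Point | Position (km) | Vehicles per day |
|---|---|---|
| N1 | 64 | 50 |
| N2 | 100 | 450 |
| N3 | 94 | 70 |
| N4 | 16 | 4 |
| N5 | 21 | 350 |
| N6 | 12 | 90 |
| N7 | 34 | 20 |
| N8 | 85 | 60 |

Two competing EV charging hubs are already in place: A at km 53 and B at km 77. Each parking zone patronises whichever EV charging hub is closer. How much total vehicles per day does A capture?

514

The indifferent point is the midpoint (53+77)/2 = 65; parking zones left of it (closer to A at 53) go to A, those right go to B.
  N6 at 12 (w=90) → A
  N4 at 16 (w=4) → A
  N5 at 21 (w=350) → A
  N7 at 34 (w=20) → A
  N1 at 64 (w=50) → A
  N8 at 85 (w=60) → B
  N3 at 94 (w=70) → B
  N2 at 100 (w=450) → B
A captures 514; B captures 580.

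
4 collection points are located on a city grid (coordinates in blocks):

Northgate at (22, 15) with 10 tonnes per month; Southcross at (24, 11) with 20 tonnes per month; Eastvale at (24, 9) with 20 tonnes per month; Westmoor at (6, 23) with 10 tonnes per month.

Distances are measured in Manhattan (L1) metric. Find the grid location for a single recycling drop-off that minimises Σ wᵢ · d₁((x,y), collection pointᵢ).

Manhattan distance separates: Σwᵢ(|x−xᵢ|+|y−yᵢ|) = Σwᵢ|x−xᵢ| + Σwᵢ|y−yᵢ|, so x and y are optimised independently as 1-D weighted medians.
Total weight W = 60; half = 30.
x-coordinate, sorted with cumulative weight:
  x=6 (Westmoor, w=10) cum 10
  x=22 (Northgate, w=10) cum 20
  x=24 (Southcross, w=20) cum 40  ← median
  x=24 (Eastvale, w=20) cum 60
⇒ x* = 24
y-coordinate, sorted with cumulative weight:
  y=9 (Eastvale, w=20) cum 20
  y=11 (Southcross, w=20) cum 40  ← median
  y=15 (Northgate, w=10) cum 50
  y=23 (Westmoor, w=10) cum 60
⇒ y* = 11

(24, 11)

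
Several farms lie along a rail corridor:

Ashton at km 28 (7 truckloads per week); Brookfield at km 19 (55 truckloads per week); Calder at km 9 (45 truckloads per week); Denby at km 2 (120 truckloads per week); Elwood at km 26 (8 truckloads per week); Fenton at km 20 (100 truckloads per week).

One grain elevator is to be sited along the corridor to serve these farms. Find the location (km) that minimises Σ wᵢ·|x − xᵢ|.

For a sum of weighted absolute distances on a line, the optimum is the weighted median (not the mean). Total weight W = 335; half-weight = 167.5.
Sort by position and accumulate weight:
  km 2 (Denby, w=120) → cum 120
  km 9 (Calder, w=45) → cum 165
  km 19 (Brookfield, w=55) → cum 220  ≥ 167.5 → median here
  km 20 (Fenton, w=100) → cum 320
  km 26 (Elwood, w=8) → cum 328
  km 28 (Ashton, w=7) → cum 335
Optimal location: km 19.

x = 19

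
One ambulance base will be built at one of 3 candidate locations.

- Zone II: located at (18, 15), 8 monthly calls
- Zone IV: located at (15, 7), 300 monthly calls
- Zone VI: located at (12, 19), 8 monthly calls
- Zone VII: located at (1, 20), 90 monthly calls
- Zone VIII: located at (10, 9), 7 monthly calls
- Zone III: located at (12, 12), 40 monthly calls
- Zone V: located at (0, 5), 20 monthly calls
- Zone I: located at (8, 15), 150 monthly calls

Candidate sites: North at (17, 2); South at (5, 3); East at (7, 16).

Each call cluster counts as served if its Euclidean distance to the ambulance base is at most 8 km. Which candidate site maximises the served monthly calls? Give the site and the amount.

North, covering 300

Coverage radius r = 8 km; a point is covered iff (Δx)²+(Δy)² ≤ 8² = 64.
  North (17, 2): covers {Zone IV} → 300
  South (5, 3): covers {Zone VIII, Zone V} → 27
  East (7, 16): covers {Zone VI, Zone VII, Zone VIII, Zone III, Zone I} → 295
Maximum coverage at North: 300 monthly calls.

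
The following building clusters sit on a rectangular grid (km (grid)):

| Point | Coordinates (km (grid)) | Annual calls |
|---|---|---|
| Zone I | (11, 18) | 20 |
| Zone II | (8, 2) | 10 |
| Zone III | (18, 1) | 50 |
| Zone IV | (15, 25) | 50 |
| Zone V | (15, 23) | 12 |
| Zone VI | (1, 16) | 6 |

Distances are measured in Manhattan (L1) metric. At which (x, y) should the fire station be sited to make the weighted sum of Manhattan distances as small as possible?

(15, 18)

Manhattan distance separates: Σwᵢ(|x−xᵢ|+|y−yᵢ|) = Σwᵢ|x−xᵢ| + Σwᵢ|y−yᵢ|, so x and y are optimised independently as 1-D weighted medians.
Total weight W = 148; half = 74.
x-coordinate, sorted with cumulative weight:
  x=1 (Zone VI, w=6) cum 6
  x=8 (Zone II, w=10) cum 16
  x=11 (Zone I, w=20) cum 36
  x=15 (Zone IV, w=50) cum 86  ← median
  x=15 (Zone V, w=12) cum 98
  x=18 (Zone III, w=50) cum 148
⇒ x* = 15
y-coordinate, sorted with cumulative weight:
  y=1 (Zone III, w=50) cum 50
  y=2 (Zone II, w=10) cum 60
  y=16 (Zone VI, w=6) cum 66
  y=18 (Zone I, w=20) cum 86  ← median
  y=23 (Zone V, w=12) cum 98
  y=25 (Zone IV, w=50) cum 148
⇒ y* = 18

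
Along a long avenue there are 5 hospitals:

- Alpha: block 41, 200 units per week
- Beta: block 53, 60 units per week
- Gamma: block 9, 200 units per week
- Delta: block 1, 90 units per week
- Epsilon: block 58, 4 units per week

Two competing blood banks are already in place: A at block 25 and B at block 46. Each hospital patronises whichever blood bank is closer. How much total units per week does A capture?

The indifferent point is the midpoint (25+46)/2 = 35.5; hospitals left of it (closer to A at 25) go to A, those right go to B.
  Delta at 1 (w=90) → A
  Gamma at 9 (w=200) → A
  Alpha at 41 (w=200) → B
  Beta at 53 (w=60) → B
  Epsilon at 58 (w=4) → B
A captures 290; B captures 264.

290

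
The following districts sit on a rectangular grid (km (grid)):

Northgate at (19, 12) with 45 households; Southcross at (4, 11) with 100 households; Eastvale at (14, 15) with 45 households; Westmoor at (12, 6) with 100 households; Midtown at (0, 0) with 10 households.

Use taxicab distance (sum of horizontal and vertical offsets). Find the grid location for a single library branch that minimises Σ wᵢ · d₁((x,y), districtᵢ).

(12, 11)

Manhattan distance separates: Σwᵢ(|x−xᵢ|+|y−yᵢ|) = Σwᵢ|x−xᵢ| + Σwᵢ|y−yᵢ|, so x and y are optimised independently as 1-D weighted medians.
Total weight W = 300; half = 150.
x-coordinate, sorted with cumulative weight:
  x=0 (Midtown, w=10) cum 10
  x=4 (Southcross, w=100) cum 110
  x=12 (Westmoor, w=100) cum 210  ← median
  x=14 (Eastvale, w=45) cum 255
  x=19 (Northgate, w=45) cum 300
⇒ x* = 12
y-coordinate, sorted with cumulative weight:
  y=0 (Midtown, w=10) cum 10
  y=6 (Westmoor, w=100) cum 110
  y=11 (Southcross, w=100) cum 210  ← median
  y=12 (Northgate, w=45) cum 255
  y=15 (Eastvale, w=45) cum 300
⇒ y* = 11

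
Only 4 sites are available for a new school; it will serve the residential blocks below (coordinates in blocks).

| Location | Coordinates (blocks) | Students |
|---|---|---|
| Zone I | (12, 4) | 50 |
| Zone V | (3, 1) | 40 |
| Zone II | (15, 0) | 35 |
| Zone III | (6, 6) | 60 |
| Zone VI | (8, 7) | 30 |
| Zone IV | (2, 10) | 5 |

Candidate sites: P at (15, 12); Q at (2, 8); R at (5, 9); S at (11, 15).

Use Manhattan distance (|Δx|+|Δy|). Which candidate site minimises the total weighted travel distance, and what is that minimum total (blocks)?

R, total 2075 blocks

Total weighted distance at each candidate:
  P (15, 12): total = 3225
  Q (2, 8): total = 2335
  R (5, 9): total = 2075
  S (11, 15): total = 3385
Minimum is at R with total 2075 blocks.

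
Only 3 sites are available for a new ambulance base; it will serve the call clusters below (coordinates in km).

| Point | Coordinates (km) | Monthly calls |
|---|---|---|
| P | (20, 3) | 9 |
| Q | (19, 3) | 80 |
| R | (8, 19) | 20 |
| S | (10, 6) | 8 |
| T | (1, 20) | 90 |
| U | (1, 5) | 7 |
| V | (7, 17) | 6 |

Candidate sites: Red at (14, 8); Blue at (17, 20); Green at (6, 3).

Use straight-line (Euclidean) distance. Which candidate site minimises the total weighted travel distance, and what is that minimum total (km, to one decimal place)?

Red, total 2676.4 km

Total weighted distance at each candidate:
  Red (14, 8): total = 2676.4
  Blue (17, 20): total = 3487.2
  Green (6, 3): total = 3245.2
Minimum is at Red with total 2676.4 km.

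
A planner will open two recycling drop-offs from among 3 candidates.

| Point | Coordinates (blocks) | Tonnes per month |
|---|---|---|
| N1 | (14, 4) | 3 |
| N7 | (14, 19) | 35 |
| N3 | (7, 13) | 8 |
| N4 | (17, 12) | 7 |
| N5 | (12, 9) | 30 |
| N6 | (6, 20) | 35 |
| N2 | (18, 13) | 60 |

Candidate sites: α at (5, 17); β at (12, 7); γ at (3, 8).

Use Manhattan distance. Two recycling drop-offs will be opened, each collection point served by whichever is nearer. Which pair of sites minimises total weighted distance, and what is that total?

Evaluate every pair (each demand assigned to the nearer of the two):
  {α, β}: total = 1438
  {β, γ}: total = 1952
  {α, γ}: total = 2057
Best pair: {α, β} with total 1438.

{α, β}, total 1438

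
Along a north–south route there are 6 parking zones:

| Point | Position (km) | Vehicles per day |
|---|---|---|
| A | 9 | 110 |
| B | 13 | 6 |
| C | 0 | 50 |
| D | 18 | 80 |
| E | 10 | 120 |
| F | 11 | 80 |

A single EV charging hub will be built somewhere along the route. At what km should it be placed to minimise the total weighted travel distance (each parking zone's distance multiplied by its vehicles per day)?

For a sum of weighted absolute distances on a line, the optimum is the weighted median (not the mean). Total weight W = 446; half-weight = 223.
Sort by position and accumulate weight:
  km 0 (C, w=50) → cum 50
  km 9 (A, w=110) → cum 160
  km 10 (E, w=120) → cum 280  ≥ 223 → median here
  km 11 (F, w=80) → cum 360
  km 13 (B, w=6) → cum 366
  km 18 (D, w=80) → cum 446
Optimal location: km 10.

x = 10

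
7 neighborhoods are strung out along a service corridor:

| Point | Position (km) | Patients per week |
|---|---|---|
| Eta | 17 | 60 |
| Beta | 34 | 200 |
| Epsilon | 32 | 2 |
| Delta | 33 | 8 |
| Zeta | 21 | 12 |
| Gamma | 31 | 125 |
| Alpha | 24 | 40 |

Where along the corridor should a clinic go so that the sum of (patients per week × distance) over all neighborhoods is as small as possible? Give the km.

For a sum of weighted absolute distances on a line, the optimum is the weighted median (not the mean). Total weight W = 447; half-weight = 223.5.
Sort by position and accumulate weight:
  km 17 (Eta, w=60) → cum 60
  km 21 (Zeta, w=12) → cum 72
  km 24 (Alpha, w=40) → cum 112
  km 31 (Gamma, w=125) → cum 237  ≥ 223.5 → median here
  km 32 (Epsilon, w=2) → cum 239
  km 33 (Delta, w=8) → cum 247
  km 34 (Beta, w=200) → cum 447
Optimal location: km 31.

x = 31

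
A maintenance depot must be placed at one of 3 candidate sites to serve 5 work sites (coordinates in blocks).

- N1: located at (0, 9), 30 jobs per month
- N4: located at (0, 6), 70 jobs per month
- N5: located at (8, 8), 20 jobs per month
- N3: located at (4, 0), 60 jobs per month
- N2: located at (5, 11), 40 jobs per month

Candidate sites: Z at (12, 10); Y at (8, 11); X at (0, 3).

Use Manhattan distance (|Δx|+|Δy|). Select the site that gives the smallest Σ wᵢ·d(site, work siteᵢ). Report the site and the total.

X, total 1590 blocks

Total weighted distance at each candidate:
  Z (12, 10): total = 3030
  Y (8, 11): total = 2290
  X (0, 3): total = 1590
Minimum is at X with total 1590 blocks.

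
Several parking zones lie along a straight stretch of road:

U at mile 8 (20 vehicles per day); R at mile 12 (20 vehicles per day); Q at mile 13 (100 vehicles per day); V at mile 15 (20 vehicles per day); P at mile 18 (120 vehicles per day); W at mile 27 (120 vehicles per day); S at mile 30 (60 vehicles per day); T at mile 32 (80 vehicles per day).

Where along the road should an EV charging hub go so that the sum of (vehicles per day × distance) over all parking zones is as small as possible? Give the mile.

For a sum of weighted absolute distances on a line, the optimum is the weighted median (not the mean). Total weight W = 540; half-weight = 270.
Sort by position and accumulate weight:
  mile 8 (U, w=20) → cum 20
  mile 12 (R, w=20) → cum 40
  mile 13 (Q, w=100) → cum 140
  mile 15 (V, w=20) → cum 160
  mile 18 (P, w=120) → cum 280  ≥ 270 → median here
  mile 27 (W, w=120) → cum 400
  mile 30 (S, w=60) → cum 460
  mile 32 (T, w=80) → cum 540
Optimal location: mile 18.

x = 18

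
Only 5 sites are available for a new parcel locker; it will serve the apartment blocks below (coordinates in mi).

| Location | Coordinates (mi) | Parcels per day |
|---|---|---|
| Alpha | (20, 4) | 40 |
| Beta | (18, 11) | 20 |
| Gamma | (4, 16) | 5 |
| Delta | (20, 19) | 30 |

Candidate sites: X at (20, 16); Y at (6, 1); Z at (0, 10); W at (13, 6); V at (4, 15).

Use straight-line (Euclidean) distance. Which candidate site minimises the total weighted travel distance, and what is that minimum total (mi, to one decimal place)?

X, total 757.7 mi

Total weighted distance at each candidate:
  X (20, 16): total = 757.7
  Y (6, 1): total = 1644.9
  Z (0, 10): total = 1889.8
  W (13, 6): total = 942.8
  V (4, 15): total = 1567.6
Minimum is at X with total 757.7 mi.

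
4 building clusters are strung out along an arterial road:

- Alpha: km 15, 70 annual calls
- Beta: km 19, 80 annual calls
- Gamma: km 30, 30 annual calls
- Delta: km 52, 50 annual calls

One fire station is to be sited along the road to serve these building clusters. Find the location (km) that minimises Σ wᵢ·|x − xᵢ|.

x = 19

For a sum of weighted absolute distances on a line, the optimum is the weighted median (not the mean). Total weight W = 230; half-weight = 115.
Sort by position and accumulate weight:
  km 15 (Alpha, w=70) → cum 70
  km 19 (Beta, w=80) → cum 150  ≥ 115 → median here
  km 30 (Gamma, w=30) → cum 180
  km 52 (Delta, w=50) → cum 230
Optimal location: km 19.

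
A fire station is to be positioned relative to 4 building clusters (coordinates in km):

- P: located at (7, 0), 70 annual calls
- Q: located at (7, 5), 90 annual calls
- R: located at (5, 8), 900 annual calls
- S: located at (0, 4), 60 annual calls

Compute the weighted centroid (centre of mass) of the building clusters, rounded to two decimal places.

(5.02, 7.04)

The minimiser of Σwᵢ‖p−pᵢ‖² is the weighted centroid p* = (Σwᵢpᵢ)/(Σwᵢ).
Σwᵢ = 1120.
Σwᵢxᵢ = 70·7 + 90·7 + 900·5 + 60·0 = 5620.
Σwᵢyᵢ = 70·0 + 90·5 + 900·8 + 60·4 = 7890.
x* = 5620/1120 = 5.02, y* = 7890/1120 = 7.04.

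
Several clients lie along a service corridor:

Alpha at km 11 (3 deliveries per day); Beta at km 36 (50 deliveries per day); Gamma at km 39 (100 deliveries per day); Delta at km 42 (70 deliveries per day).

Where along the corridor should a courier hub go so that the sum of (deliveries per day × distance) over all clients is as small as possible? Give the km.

x = 39

For a sum of weighted absolute distances on a line, the optimum is the weighted median (not the mean). Total weight W = 223; half-weight = 111.5.
Sort by position and accumulate weight:
  km 11 (Alpha, w=3) → cum 3
  km 36 (Beta, w=50) → cum 53
  km 39 (Gamma, w=100) → cum 153  ≥ 111.5 → median here
  km 42 (Delta, w=70) → cum 223
Optimal location: km 39.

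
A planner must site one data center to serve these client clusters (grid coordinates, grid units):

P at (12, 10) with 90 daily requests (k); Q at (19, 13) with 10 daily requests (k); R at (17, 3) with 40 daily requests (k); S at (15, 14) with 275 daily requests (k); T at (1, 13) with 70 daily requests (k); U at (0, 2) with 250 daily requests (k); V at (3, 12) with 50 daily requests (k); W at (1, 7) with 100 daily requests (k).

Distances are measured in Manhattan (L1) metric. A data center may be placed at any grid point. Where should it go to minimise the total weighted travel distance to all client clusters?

(3, 10)

Manhattan distance separates: Σwᵢ(|x−xᵢ|+|y−yᵢ|) = Σwᵢ|x−xᵢ| + Σwᵢ|y−yᵢ|, so x and y are optimised independently as 1-D weighted medians.
Total weight W = 885; half = 442.5.
x-coordinate, sorted with cumulative weight:
  x=0 (U, w=250) cum 250
  x=1 (T, w=70) cum 320
  x=1 (W, w=100) cum 420
  x=3 (V, w=50) cum 470  ← median
  x=12 (P, w=90) cum 560
  x=15 (S, w=275) cum 835
  x=17 (R, w=40) cum 875
  x=19 (Q, w=10) cum 885
⇒ x* = 3
y-coordinate, sorted with cumulative weight:
  y=2 (U, w=250) cum 250
  y=3 (R, w=40) cum 290
  y=7 (W, w=100) cum 390
  y=10 (P, w=90) cum 480  ← median
  y=12 (V, w=50) cum 530
  y=13 (Q, w=10) cum 540
  y=13 (T, w=70) cum 610
  y=14 (S, w=275) cum 885
⇒ y* = 10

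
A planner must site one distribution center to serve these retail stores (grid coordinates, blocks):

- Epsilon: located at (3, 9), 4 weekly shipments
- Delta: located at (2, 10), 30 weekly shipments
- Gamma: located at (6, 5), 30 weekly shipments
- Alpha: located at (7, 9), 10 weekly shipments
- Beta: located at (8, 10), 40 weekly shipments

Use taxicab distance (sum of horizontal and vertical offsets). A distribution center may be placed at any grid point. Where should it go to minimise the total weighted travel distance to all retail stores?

(6, 10)

Manhattan distance separates: Σwᵢ(|x−xᵢ|+|y−yᵢ|) = Σwᵢ|x−xᵢ| + Σwᵢ|y−yᵢ|, so x and y are optimised independently as 1-D weighted medians.
Total weight W = 114; half = 57.
x-coordinate, sorted with cumulative weight:
  x=2 (Delta, w=30) cum 30
  x=3 (Epsilon, w=4) cum 34
  x=6 (Gamma, w=30) cum 64  ← median
  x=7 (Alpha, w=10) cum 74
  x=8 (Beta, w=40) cum 114
⇒ x* = 6
y-coordinate, sorted with cumulative weight:
  y=5 (Gamma, w=30) cum 30
  y=9 (Epsilon, w=4) cum 34
  y=9 (Alpha, w=10) cum 44
  y=10 (Delta, w=30) cum 74  ← median
  y=10 (Beta, w=40) cum 114
⇒ y* = 10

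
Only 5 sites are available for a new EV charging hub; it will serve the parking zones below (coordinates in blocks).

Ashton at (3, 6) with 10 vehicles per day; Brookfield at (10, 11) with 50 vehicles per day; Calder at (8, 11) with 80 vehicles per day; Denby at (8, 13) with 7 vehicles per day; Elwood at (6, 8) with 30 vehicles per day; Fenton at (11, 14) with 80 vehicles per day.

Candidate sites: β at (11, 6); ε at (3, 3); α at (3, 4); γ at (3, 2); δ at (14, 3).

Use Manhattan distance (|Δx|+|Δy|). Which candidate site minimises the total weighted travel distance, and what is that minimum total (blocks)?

Total weighted distance at each candidate:
  β (11, 6): total = 1940
  ε (3, 3): total = 3685
  α (3, 4): total = 3428
  γ (3, 2): total = 3942
  δ (14, 3): total = 3482
Minimum is at β with total 1940 blocks.

β, total 1940 blocks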